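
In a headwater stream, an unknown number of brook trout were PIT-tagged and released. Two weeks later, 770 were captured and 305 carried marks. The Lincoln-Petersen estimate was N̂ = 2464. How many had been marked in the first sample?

From N = M·C/R: M = N·R / C = 2464·305 / 770 = 751520 / 770 = 976.

M = 976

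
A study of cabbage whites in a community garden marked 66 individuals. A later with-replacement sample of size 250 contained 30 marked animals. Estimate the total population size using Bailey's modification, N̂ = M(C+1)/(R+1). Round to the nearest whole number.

N ≈ 534

N̂ = 66·(250+1)/(30+1) = 66·251/31 = 16566/31 ≈ 534.4 → 534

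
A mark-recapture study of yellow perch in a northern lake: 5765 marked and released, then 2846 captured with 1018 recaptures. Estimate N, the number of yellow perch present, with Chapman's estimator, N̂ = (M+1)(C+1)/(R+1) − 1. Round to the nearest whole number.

N̂ = (5765+1)(2846+1)/(1018+1) − 1 = 5766·2847/1019 − 1
= 16415802/1019 − 1 ≈ 16109.7 − 1 ≈ 16108.7 → 16109

N ≈ 16,109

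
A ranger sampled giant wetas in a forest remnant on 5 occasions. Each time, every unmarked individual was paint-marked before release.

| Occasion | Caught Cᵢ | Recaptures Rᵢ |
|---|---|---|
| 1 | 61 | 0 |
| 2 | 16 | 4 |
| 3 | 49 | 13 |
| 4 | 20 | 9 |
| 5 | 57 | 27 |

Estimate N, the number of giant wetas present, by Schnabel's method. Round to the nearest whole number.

N ≈ 256

Marked at large before each occasion: Mᵢ = Σⱼ<ᵢ (Cⱼ − Rⱼ) → M1=0, M2=61, M3=73, M4=109, M5=120
Σ MᵢCᵢ = 0·61 + 61·16 + 73·49 + 109·20 + 120·57 = 0 + 976 + 3577 + 2180 + 6840 = 13573
Σ Rᵢ = 0 + 4 + 13 + 9 + 27 = 53
N̂ = 13573 / 53 ≈ 256.1 → 256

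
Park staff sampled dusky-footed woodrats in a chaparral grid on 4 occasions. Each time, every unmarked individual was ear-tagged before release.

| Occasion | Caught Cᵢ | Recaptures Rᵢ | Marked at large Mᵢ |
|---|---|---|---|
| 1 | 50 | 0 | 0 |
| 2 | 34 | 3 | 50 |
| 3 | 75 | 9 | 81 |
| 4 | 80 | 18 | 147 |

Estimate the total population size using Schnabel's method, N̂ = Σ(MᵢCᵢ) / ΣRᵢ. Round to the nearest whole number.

N ≈ 651

Σ MᵢCᵢ = 0·50 + 50·34 + 81·75 + 147·80 = 0 + 1700 + 6075 + 11760 = 19535
Σ Rᵢ = 0 + 3 + 9 + 18 = 30
N̂ = 19535 / 30 ≈ 651.2 → 651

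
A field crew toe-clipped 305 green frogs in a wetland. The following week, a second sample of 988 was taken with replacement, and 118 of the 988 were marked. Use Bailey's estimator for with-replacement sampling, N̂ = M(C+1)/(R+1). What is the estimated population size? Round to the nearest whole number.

N̂ = 305·(988+1)/(118+1) = 305·989/119 = 301645/119 ≈ 2534.8 → 2535

N ≈ 2535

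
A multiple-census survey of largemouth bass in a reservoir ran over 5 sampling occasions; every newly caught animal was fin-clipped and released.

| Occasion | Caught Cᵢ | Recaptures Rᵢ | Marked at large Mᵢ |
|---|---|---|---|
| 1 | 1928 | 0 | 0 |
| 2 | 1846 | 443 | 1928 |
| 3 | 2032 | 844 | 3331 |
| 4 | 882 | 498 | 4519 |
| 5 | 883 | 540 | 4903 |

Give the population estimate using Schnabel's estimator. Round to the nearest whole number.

N ≈ 8018

Σ MᵢCᵢ = 0·1928 + 1928·1846 + 3331·2032 + 4519·882 + 4903·883 = 0 + 3559088 + 6768592 + 3985758 + 4329349 = 18642787
Σ Rᵢ = 0 + 443 + 844 + 498 + 540 = 2325
N̂ = 18642787 / 2325 ≈ 8018.4 → 8018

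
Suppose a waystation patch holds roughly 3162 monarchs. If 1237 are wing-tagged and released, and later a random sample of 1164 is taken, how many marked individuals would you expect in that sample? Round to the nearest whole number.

expected recaptures ≈ 455

Expected recaptures E[R] = M·C / N.
E[R] = 1237 × 1164 / 3162 = 1439868 / 3162 ≈ 455.4 → 455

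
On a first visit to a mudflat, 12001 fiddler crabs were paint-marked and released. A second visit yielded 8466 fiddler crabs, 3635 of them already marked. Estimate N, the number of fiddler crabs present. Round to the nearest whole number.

N ≈ 27,951

N = (12001 × 8466) / 3635 = 101600466 / 3635 ≈ 27950.6 → 27951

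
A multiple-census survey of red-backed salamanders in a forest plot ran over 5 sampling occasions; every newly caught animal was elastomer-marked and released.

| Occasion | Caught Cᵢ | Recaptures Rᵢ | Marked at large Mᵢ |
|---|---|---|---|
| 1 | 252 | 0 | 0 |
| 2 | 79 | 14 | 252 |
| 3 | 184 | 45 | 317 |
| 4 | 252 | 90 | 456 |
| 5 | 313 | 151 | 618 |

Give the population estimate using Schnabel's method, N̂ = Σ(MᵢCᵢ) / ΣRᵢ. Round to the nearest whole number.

N ≈ 1289

Σ MᵢCᵢ = 0·252 + 252·79 + 317·184 + 456·252 + 618·313 = 0 + 19908 + 58328 + 114912 + 193434 = 386582
Σ Rᵢ = 0 + 14 + 45 + 90 + 151 = 300
N̂ = 386582 / 300 ≈ 1288.6 → 1289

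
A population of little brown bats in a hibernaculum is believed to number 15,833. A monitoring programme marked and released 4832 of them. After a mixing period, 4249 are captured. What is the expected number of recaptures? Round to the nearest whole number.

The marked fraction of the population is 4832/15833, so in a sample of 4249 expect C·(M/N) marked.
E[R] = 4832 × 4249 / 15833 = 20531168 / 15833 ≈ 1296.7 → 1297

expected recaptures ≈ 1297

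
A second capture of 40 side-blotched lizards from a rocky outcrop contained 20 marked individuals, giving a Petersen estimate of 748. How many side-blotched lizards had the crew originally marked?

M = 374

From N = M·C/R: M = N·R / C = 748·20 / 40 = 14960 / 40 = 374.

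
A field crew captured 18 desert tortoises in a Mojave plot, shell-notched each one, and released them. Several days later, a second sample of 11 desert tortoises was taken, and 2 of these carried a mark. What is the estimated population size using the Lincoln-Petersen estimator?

N = 99

N = (18 × 11) / 2 = 198 / 2 = 99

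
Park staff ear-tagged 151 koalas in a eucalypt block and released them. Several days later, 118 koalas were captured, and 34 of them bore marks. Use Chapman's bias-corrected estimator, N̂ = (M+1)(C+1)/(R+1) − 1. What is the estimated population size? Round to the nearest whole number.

N ≈ 516

N̂ = (151+1)(118+1)/(34+1) − 1 = 152·119/35 − 1
= 18088/35 − 1 ≈ 516.8 − 1 ≈ 515.8 → 516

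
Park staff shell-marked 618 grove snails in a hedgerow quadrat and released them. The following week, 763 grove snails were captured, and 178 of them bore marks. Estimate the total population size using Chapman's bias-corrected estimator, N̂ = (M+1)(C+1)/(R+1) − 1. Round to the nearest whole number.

N ≈ 2641

N̂ = (618+1)(763+1)/(178+1) − 1 = 619·764/179 − 1
= 472916/179 − 1 ≈ 2642.0 − 1 ≈ 2641.0 → 2641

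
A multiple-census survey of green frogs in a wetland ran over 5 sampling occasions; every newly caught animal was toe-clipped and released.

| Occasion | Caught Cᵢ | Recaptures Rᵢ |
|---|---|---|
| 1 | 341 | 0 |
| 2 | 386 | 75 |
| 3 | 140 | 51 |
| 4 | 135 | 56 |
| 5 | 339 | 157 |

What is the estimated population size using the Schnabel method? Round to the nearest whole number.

Marked at large before each occasion: Mᵢ = Σⱼ<ᵢ (Cⱼ − Rⱼ) → M1=0, M2=341, M3=652, M4=741, M5=820
Σ MᵢCᵢ = 0·341 + 341·386 + 652·140 + 741·135 + 820·339 = 0 + 131626 + 91280 + 100035 + 277980 = 600921
Σ Rᵢ = 0 + 75 + 51 + 56 + 157 = 339
N̂ = 600921 / 339 ≈ 1772.6 → 1773

N ≈ 1773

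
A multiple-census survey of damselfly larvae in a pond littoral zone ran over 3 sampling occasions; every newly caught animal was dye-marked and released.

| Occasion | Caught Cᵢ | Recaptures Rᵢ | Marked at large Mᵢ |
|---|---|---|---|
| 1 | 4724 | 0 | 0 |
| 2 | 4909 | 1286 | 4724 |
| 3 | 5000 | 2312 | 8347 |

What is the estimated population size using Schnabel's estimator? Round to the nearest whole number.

Σ MᵢCᵢ = 0·4724 + 4724·4909 + 8347·5000 = 0 + 23190116 + 41735000 = 64925116
Σ Rᵢ = 0 + 1286 + 2312 = 3598
N̂ = 64925116 / 3598 ≈ 18044.8 → 18045

N ≈ 18,045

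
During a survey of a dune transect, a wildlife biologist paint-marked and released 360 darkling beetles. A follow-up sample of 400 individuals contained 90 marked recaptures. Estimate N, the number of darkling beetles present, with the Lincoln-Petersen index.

N = 1600

If marked individuals mix randomly, R/C ≈ M/N, giving N ≈ M·C/R.
N = (360 × 400) / 90 = 144000 / 90 = 1600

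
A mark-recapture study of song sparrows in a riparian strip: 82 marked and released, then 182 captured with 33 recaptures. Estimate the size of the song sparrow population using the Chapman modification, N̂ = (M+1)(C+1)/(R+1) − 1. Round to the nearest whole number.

N ≈ 446

N̂ = (82+1)(182+1)/(33+1) − 1 = 83·183/34 − 1
= 15189/34 − 1 ≈ 446.7 − 1 ≈ 445.7 → 446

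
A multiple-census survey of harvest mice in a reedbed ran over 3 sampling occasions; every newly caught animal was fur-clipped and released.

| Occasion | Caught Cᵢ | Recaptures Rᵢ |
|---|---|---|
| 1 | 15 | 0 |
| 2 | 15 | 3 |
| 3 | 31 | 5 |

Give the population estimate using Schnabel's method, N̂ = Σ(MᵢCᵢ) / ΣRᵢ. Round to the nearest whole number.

Marked at large before each occasion: Mᵢ = Σⱼ<ᵢ (Cⱼ − Rⱼ) → M1=0, M2=15, M3=27
Σ MᵢCᵢ = 0·15 + 15·15 + 27·31 = 0 + 225 + 837 = 1062
Σ Rᵢ = 0 + 3 + 5 = 8
N̂ = 1062 / 8 ≈ 132.8 → 133

N ≈ 133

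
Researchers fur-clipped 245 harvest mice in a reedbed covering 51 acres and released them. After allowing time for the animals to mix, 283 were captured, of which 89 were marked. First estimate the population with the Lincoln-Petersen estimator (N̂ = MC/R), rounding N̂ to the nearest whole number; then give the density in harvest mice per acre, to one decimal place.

density ≈ 15.3 harvest mice per acre

N̂ = 245·283/89 = 69335/89 ≈ 779.0 → 779
Density = N̂ / area = 779 / 51 ≈ 15.27 → 15.3 per acre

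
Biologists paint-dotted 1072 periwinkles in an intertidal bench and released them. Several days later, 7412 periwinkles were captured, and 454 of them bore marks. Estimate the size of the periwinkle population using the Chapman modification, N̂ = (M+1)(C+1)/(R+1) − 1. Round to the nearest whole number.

N ≈ 17,481

N̂ = (1072+1)(7412+1)/(454+1) − 1 = 1073·7413/455 − 1
= 7954149/455 − 1 ≈ 17481.6 − 1 ≈ 17480.6 → 17481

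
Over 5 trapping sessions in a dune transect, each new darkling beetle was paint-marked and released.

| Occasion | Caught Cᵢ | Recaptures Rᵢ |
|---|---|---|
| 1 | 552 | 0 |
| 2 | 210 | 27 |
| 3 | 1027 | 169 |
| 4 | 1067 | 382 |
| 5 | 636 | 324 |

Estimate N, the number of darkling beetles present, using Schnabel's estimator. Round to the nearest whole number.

N ≈ 4456

Marked at large before each occasion: Mᵢ = Σⱼ<ᵢ (Cⱼ − Rⱼ) → M1=0, M2=552, M3=735, M4=1593, M5=2278
Σ MᵢCᵢ = 0·552 + 552·210 + 735·1027 + 1593·1067 + 2278·636 = 0 + 115920 + 754845 + 1699731 + 1448808 = 4019304
Σ Rᵢ = 0 + 27 + 169 + 382 + 324 = 902
N̂ = 4019304 / 902 ≈ 4456.0 → 4456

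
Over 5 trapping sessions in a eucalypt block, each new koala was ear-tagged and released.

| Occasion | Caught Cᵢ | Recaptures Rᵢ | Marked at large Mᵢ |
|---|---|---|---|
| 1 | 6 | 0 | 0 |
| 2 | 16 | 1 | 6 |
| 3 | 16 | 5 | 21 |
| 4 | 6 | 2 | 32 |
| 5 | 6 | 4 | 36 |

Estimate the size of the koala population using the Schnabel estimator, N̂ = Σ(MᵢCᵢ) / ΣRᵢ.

Σ MᵢCᵢ = 0·6 + 6·16 + 21·16 + 32·6 + 36·6 = 0 + 96 + 336 + 192 + 216 = 840
Σ Rᵢ = 0 + 1 + 5 + 2 + 4 = 12
N̂ = 840 / 12 = 70

N = 70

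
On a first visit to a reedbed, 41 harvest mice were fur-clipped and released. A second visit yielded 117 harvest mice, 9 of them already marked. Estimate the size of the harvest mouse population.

The marked fraction in the recapture sample should equal the marked fraction in the population: 9/117 = 41/N.
N = (41 × 117) / 9 = 4797 / 9 = 533

N = 533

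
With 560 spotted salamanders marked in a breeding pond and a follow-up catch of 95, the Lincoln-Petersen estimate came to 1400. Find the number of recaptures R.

R = 38

From N = M·C/R: R = M·C / N = 560·95 / 1400 = 53200 / 1400 = 38.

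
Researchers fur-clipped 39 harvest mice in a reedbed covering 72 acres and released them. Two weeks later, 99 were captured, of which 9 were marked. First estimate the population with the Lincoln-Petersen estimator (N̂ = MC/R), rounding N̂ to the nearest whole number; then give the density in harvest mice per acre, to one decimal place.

N̂ = 39·99/9 = 3861/9 = 429
Density = N̂ / area = 429 / 72 ≈ 5.96 → 6.0 per acre

density ≈ 6.0 harvest mice per acre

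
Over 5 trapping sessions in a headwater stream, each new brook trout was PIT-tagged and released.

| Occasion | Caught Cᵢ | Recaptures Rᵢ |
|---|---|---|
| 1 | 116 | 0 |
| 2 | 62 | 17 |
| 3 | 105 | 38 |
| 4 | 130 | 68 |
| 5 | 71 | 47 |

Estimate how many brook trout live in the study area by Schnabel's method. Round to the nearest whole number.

Marked at large before each occasion: Mᵢ = Σⱼ<ᵢ (Cⱼ − Rⱼ) → M1=0, M2=116, M3=161, M4=228, M5=290
Σ MᵢCᵢ = 0·116 + 116·62 + 161·105 + 228·130 + 290·71 = 0 + 7192 + 16905 + 29640 + 20590 = 74327
Σ Rᵢ = 0 + 17 + 38 + 68 + 47 = 170
N̂ = 74327 / 170 ≈ 437.2 → 437

N ≈ 437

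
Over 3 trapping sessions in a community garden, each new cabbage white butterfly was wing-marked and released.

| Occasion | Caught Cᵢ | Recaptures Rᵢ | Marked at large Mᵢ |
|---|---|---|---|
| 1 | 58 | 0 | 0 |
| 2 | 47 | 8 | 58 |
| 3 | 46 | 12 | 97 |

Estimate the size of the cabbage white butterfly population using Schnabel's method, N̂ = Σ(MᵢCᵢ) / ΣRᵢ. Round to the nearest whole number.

N ≈ 359

Σ MᵢCᵢ = 0·58 + 58·47 + 97·46 = 0 + 2726 + 4462 = 7188
Σ Rᵢ = 0 + 8 + 12 = 20
N̂ = 7188 / 20 ≈ 359.4 → 359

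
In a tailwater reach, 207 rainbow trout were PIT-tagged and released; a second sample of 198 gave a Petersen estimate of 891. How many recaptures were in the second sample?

From N = M·C/R: R = M·C / N = 207·198 / 891 = 40986 / 891 = 46.

R = 46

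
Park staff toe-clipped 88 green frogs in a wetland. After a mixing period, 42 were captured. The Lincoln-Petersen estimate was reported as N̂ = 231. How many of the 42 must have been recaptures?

From N = M·C/R: R = M·C / N = 88·42 / 231 = 3696 / 231 = 16.

R = 16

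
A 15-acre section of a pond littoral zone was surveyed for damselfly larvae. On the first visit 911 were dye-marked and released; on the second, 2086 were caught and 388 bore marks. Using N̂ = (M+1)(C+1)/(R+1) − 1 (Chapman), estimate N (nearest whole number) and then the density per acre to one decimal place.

N̂ = 912·2087/389 − 1 = 1903344/389 − 1 ≈ 4891.9 → 4892
Density = N̂ / area = 4892 / 15 ≈ 326.13 → 326.1 per acre

density ≈ 326.1 damselfly larvae per acre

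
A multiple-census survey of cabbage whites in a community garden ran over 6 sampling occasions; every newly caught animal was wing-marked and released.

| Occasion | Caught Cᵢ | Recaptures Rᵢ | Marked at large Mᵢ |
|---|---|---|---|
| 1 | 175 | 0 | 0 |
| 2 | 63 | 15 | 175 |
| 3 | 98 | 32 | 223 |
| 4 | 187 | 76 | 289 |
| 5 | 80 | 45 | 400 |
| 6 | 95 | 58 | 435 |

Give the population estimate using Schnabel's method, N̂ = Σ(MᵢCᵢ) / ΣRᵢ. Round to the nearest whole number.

N ≈ 709

Σ MᵢCᵢ = 0·175 + 175·63 + 223·98 + 289·187 + 400·80 + 435·95 = 0 + 11025 + 21854 + 54043 + 32000 + 41325 = 160247
Σ Rᵢ = 0 + 15 + 32 + 76 + 45 + 58 = 226
N̂ = 160247 / 226 ≈ 709.1 → 709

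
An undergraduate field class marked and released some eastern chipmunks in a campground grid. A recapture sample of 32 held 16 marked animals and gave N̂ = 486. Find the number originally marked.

From N = M·C/R: M = N·R / C = 486·16 / 32 = 7776 / 32 = 243.

M = 243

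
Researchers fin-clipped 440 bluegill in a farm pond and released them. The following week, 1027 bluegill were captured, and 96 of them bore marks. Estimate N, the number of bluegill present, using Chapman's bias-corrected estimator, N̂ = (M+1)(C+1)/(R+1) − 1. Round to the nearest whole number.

N̂ = (440+1)(1027+1)/(96+1) − 1 = 441·1028/97 − 1
= 453348/97 − 1 ≈ 4673.7 − 1 ≈ 4672.7 → 4673

N ≈ 4673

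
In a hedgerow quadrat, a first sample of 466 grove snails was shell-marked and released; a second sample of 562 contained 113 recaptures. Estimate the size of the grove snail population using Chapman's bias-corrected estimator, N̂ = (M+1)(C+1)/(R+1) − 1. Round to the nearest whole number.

N̂ = (466+1)(562+1)/(113+1) − 1 = 467·563/114 − 1
= 262921/114 − 1 ≈ 2306.3 − 1 ≈ 2305.3 → 2305

N ≈ 2305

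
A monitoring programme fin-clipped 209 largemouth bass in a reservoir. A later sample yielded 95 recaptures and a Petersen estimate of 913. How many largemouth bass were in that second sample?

From N = M·C/R: C = N·R / M = 913·95 / 209 = 86735 / 209 = 415.

C = 415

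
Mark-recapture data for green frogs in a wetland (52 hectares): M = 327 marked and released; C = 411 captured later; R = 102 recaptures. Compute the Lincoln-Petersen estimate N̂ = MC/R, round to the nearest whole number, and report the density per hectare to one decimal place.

N̂ = 327·411/102 = 134397/102 ≈ 1317.6 → 1318
Density = N̂ / area = 1318 / 52 ≈ 25.346 → 25.3 per hectare

density ≈ 25.3 green frogs per hectare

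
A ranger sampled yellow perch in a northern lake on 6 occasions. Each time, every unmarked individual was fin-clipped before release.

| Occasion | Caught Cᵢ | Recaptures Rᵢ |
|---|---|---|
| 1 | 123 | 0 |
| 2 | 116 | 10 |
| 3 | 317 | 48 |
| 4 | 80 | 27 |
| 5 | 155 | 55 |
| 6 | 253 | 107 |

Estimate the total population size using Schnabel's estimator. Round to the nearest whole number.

Marked at large before each occasion: Mᵢ = Σⱼ<ᵢ (Cⱼ − Rⱼ) → M1=0, M2=123, M3=229, M4=498, M5=551, M6=651
Σ MᵢCᵢ = 0·123 + 123·116 + 229·317 + 498·80 + 551·155 + 651·253 = 0 + 14268 + 72593 + 39840 + 85405 + 164703 = 376809
Σ Rᵢ = 0 + 10 + 48 + 27 + 55 + 107 = 247
N̂ = 376809 / 247 ≈ 1525.5 → 1526

N ≈ 1526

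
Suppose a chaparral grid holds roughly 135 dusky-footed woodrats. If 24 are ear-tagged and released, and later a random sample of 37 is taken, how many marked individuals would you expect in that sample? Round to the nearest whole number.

expected recaptures ≈ 7

The marked fraction of the population is 24/135, so in a sample of 37 expect C·(M/N) marked.
E[R] = 24 × 37 / 135 = 888 / 135 ≈ 6.6 → 7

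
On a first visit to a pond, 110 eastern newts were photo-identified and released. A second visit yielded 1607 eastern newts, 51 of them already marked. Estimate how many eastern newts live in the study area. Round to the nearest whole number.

N = (110 × 1607) / 51 = 176770 / 51 ≈ 3466.1 → 3466

N ≈ 3466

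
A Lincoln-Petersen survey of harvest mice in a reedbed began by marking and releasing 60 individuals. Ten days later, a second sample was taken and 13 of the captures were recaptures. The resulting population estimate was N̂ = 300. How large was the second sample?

From N = M·C/R: C = N·R / M = 300·13 / 60 = 3900 / 60 = 65.

C = 65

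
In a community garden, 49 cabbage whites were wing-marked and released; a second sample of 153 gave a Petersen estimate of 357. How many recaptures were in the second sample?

R = 21

From N = M·C/R: R = M·C / N = 49·153 / 357 = 7497 / 357 = 21.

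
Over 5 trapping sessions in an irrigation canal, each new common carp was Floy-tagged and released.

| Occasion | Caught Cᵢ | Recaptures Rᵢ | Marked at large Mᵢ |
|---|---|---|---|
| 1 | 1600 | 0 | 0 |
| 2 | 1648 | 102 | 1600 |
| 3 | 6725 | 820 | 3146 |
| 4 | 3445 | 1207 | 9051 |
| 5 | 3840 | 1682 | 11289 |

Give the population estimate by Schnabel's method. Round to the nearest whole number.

Σ MᵢCᵢ = 0·1600 + 1600·1648 + 3146·6725 + 9051·3445 + 11289·3840 = 0 + 2636800 + 21156850 + 31180695 + 43349760 = 98324105
Σ Rᵢ = 0 + 102 + 820 + 1207 + 1682 = 3811
N̂ = 98324105 / 3811 ≈ 25800.1 → 25800

N ≈ 25,800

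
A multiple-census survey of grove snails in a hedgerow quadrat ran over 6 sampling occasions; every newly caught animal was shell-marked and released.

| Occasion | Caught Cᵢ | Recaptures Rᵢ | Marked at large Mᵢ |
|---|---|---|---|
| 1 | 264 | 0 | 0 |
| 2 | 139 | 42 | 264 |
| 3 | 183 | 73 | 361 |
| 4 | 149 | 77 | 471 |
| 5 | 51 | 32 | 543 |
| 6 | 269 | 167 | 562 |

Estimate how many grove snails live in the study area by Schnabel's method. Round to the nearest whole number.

N ≈ 900

Σ MᵢCᵢ = 0·264 + 264·139 + 361·183 + 471·149 + 543·51 + 562·269 = 0 + 36696 + 66063 + 70179 + 27693 + 151178 = 351809
Σ Rᵢ = 0 + 42 + 73 + 77 + 32 + 167 = 391
N̂ = 351809 / 391 ≈ 899.8 → 900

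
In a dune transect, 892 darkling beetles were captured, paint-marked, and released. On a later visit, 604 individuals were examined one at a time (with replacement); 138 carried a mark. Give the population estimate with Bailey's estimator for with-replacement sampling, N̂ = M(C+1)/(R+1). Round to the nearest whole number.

N ≈ 3882

N̂ = 892·(604+1)/(138+1) = 892·605/139 = 539660/139 ≈ 3882.4 → 3882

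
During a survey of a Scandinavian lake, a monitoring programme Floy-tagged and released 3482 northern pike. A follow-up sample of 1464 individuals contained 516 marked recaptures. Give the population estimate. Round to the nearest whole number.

N ≈ 9879

N = (3482 × 1464) / 516 = 5097648 / 516 ≈ 9879.2 → 9879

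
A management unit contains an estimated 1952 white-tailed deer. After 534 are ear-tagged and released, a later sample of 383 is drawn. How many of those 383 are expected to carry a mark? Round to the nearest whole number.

expected recaptures ≈ 105

Expected recaptures E[R] = M·C / N.
E[R] = 534 × 383 / 1952 = 204522 / 1952 ≈ 104.8 → 105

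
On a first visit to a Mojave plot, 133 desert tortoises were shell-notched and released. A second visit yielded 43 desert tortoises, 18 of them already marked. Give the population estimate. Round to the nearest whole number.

Lincoln-Petersen assumes M/N = R/C, so N = M·C / R.
N = (133 × 43) / 18 = 5719 / 18 ≈ 317.7 → 318

N ≈ 318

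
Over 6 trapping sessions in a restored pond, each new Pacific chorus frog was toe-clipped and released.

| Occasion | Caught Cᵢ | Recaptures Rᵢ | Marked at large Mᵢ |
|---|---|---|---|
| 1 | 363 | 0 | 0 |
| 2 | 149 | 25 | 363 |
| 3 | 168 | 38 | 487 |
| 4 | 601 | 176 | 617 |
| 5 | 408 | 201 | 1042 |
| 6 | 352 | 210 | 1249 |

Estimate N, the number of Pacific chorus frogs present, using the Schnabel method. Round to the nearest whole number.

N ≈ 2110

Σ MᵢCᵢ = 0·363 + 363·149 + 487·168 + 617·601 + 1042·408 + 1249·352 = 0 + 54087 + 81816 + 370817 + 425136 + 439648 = 1371504
Σ Rᵢ = 0 + 25 + 38 + 176 + 201 + 210 = 650
N̂ = 1371504 / 650 ≈ 2110.0 → 2110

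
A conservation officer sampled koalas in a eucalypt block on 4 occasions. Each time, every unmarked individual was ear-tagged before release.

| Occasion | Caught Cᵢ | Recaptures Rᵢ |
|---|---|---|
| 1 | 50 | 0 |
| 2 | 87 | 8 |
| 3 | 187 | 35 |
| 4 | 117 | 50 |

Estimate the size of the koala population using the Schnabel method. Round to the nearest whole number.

Marked at large before each occasion: Mᵢ = Σⱼ<ᵢ (Cⱼ − Rⱼ) → M1=0, M2=50, M3=129, M4=281
Σ MᵢCᵢ = 0·50 + 50·87 + 129·187 + 281·117 = 0 + 4350 + 24123 + 32877 = 61350
Σ Rᵢ = 0 + 8 + 35 + 50 = 93
N̂ = 61350 / 93 ≈ 659.7 → 660

N ≈ 660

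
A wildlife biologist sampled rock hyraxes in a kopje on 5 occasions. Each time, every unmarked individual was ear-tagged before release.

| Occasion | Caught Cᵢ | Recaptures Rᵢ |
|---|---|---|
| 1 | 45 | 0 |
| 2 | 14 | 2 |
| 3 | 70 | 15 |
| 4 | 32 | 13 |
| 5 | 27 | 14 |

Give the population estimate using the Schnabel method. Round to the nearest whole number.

N ≈ 267

Marked at large before each occasion: Mᵢ = Σⱼ<ᵢ (Cⱼ − Rⱼ) → M1=0, M2=45, M3=57, M4=112, M5=131
Σ MᵢCᵢ = 0·45 + 45·14 + 57·70 + 112·32 + 131·27 = 0 + 630 + 3990 + 3584 + 3537 = 11741
Σ Rᵢ = 0 + 2 + 15 + 13 + 14 = 44
N̂ = 11741 / 44 ≈ 266.8 → 267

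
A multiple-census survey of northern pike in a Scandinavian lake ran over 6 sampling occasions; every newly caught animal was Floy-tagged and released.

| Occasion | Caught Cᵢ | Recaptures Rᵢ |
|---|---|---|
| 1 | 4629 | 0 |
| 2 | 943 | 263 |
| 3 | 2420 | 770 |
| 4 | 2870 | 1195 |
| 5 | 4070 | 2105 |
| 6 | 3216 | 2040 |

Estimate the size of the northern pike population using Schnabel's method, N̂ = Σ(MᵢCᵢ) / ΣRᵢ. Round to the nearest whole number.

N ≈ 16,697

Marked at large before each occasion: Mᵢ = Σⱼ<ᵢ (Cⱼ − Rⱼ) → M1=0, M2=4629, M3=5309, M4=6959, M5=8634, M6=10599
Σ MᵢCᵢ = 0·4629 + 4629·943 + 5309·2420 + 6959·2870 + 8634·4070 + 10599·3216 = 0 + 4365147 + 12847780 + 19972330 + 35140380 + 34086384 = 106412021
Σ Rᵢ = 0 + 263 + 770 + 1195 + 2105 + 2040 = 6373
N̂ = 106412021 / 6373 ≈ 16697.3 → 16697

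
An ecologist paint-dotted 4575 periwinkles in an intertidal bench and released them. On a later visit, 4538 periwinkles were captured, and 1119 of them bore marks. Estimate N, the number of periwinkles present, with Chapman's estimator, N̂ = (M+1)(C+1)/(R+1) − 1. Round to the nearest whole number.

N ≈ 18,544

N̂ = (4575+1)(4538+1)/(1119+1) − 1 = 4576·4539/1120 − 1
= 20770464/1120 − 1 ≈ 18545.1 − 1 ≈ 18544.1 → 18544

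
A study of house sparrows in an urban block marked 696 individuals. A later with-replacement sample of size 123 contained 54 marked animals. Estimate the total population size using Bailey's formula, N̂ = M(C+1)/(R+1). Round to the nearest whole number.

N ≈ 1569

N̂ = 696·(123+1)/(54+1) = 696·124/55 = 86304/55 ≈ 1569.2 → 1569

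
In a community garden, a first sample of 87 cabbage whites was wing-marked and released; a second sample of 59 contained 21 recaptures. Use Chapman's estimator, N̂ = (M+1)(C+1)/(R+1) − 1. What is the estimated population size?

N̂ = (87+1)(59+1)/(21+1) − 1 = 88·60/22 − 1
= 5280/22 − 1 = 240 − 1 = 239

N = 239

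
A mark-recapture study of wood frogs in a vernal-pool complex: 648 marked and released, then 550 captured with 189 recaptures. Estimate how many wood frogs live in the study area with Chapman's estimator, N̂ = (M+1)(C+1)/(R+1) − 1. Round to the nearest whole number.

N̂ = (648+1)(550+1)/(189+1) − 1 = 649·551/190 − 1
= 357599/190 − 1 ≈ 1882.1 − 1 ≈ 1881.1 → 1881

N ≈ 1881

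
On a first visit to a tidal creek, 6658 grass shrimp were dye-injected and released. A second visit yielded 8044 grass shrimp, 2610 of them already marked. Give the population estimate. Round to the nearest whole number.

N = (6658 × 8044) / 2610 = 53556952 / 2610 ≈ 20519.9 → 20520

N ≈ 20,520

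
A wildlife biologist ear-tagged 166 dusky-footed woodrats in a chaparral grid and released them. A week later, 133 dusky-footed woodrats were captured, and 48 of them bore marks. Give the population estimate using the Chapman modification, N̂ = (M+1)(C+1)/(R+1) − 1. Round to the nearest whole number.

N ≈ 456

N̂ = (166+1)(133+1)/(48+1) − 1 = 167·134/49 − 1
= 22378/49 − 1 ≈ 456.7 − 1 ≈ 455.7 → 456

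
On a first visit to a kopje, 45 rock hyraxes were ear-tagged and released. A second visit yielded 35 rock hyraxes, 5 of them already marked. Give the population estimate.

N = 315

The marked fraction in the recapture sample should equal the marked fraction in the population: 5/35 = 45/N.
N = (45 × 35) / 5 = 1575 / 5 = 315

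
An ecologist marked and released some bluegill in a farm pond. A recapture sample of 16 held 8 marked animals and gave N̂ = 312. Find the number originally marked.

M = 156

From N = M·C/R: M = N·R / C = 312·8 / 16 = 2496 / 16 = 156.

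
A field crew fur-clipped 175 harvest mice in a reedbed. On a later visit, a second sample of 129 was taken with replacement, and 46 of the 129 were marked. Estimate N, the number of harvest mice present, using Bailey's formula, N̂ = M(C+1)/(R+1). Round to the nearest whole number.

N̂ = 175·(129+1)/(46+1) = 175·130/47 = 22750/47 ≈ 484.0 → 484

N ≈ 484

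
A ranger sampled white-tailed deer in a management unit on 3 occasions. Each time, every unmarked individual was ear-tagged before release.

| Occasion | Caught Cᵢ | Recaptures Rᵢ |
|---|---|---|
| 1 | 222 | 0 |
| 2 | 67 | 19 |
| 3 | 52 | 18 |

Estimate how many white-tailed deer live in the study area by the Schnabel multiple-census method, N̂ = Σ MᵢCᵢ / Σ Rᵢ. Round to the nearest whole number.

Marked at large before each occasion: Mᵢ = Σⱼ<ᵢ (Cⱼ − Rⱼ) → M1=0, M2=222, M3=270
Σ MᵢCᵢ = 0·222 + 222·67 + 270·52 = 0 + 14874 + 14040 = 28914
Σ Rᵢ = 0 + 19 + 18 = 37
N̂ = 28914 / 37 ≈ 781.46 → 781

N ≈ 781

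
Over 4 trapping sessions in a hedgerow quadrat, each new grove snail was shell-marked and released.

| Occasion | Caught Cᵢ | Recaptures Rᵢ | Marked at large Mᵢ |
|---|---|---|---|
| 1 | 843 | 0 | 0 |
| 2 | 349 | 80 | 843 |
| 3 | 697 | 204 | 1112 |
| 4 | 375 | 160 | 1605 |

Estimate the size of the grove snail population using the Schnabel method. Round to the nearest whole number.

Σ MᵢCᵢ = 0·843 + 843·349 + 1112·697 + 1605·375 = 0 + 294207 + 775064 + 601875 = 1671146
Σ Rᵢ = 0 + 80 + 204 + 160 = 444
N̂ = 1671146 / 444 ≈ 3763.8 → 3764

N ≈ 3764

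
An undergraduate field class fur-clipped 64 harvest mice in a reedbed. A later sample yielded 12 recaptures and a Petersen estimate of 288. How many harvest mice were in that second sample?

From N = M·C/R: C = N·R / M = 288·12 / 64 = 3456 / 64 = 54.

C = 54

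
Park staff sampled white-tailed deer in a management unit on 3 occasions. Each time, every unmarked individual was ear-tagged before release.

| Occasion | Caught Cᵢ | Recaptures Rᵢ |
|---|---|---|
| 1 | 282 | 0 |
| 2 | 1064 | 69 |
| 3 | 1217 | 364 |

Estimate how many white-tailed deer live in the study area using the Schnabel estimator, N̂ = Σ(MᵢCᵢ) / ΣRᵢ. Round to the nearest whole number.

Marked at large before each occasion: Mᵢ = Σⱼ<ᵢ (Cⱼ − Rⱼ) → M1=0, M2=282, M3=1277
Σ MᵢCᵢ = 0·282 + 282·1064 + 1277·1217 = 0 + 300048 + 1554109 = 1854157
Σ Rᵢ = 0 + 69 + 364 = 433
N̂ = 1854157 / 433 ≈ 4282.1 → 4282

N ≈ 4282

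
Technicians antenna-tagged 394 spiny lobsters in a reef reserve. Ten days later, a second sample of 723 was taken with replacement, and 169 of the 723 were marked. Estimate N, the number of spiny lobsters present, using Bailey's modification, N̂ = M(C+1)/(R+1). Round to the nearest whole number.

N ≈ 1678

N̂ = 394·(723+1)/(169+1) = 394·724/170 = 285256/170 ≈ 1678.0 → 1678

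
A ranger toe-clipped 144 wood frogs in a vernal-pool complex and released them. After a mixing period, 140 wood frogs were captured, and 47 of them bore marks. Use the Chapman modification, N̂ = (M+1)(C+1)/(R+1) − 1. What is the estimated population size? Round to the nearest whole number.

N̂ = (144+1)(140+1)/(47+1) − 1 = 145·141/48 − 1
= 20445/48 − 1 ≈ 425.9 − 1 ≈ 424.9 → 425

N ≈ 425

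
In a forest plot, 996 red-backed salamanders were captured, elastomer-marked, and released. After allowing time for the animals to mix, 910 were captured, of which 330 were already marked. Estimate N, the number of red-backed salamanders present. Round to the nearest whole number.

N ≈ 2747

The marked fraction in the recapture sample should equal the marked fraction in the population: 330/910 = 996/N.
N = (996 × 910) / 330 = 906360 / 330 ≈ 2746.5 → 2747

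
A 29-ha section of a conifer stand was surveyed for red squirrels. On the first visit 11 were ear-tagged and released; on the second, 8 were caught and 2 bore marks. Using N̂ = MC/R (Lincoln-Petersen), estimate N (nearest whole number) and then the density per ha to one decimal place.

N̂ = 11·8/2 = 88/2 = 44
Density = N̂ / area = 44 / 29 ≈ 1.52 → 1.5 per ha

density ≈ 1.5 red squirrels per ha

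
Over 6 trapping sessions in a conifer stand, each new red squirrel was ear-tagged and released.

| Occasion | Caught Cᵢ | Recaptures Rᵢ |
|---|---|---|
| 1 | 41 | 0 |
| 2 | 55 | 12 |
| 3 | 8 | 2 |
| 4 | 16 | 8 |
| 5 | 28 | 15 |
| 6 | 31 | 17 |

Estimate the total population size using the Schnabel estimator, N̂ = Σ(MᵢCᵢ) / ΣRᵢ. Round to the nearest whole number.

N ≈ 195

Marked at large before each occasion: Mᵢ = Σⱼ<ᵢ (Cⱼ − Rⱼ) → M1=0, M2=41, M3=84, M4=90, M5=98, M6=111
Σ MᵢCᵢ = 0·41 + 41·55 + 84·8 + 90·16 + 98·28 + 111·31 = 0 + 2255 + 672 + 1440 + 2744 + 3441 = 10552
Σ Rᵢ = 0 + 12 + 2 + 8 + 15 + 17 = 54
N̂ = 10552 / 54 ≈ 195.4 → 195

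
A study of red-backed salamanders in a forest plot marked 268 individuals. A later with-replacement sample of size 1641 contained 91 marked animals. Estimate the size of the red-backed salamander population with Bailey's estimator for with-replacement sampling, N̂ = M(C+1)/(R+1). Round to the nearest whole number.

N̂ = 268·(1641+1)/(91+1) = 268·1642/92 = 440056/92 ≈ 4783.2 → 4783

N ≈ 4783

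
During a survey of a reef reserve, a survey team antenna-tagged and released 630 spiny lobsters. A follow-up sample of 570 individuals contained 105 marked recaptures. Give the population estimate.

N = (630 × 570) / 105 = 359100 / 105 = 3420

N = 3420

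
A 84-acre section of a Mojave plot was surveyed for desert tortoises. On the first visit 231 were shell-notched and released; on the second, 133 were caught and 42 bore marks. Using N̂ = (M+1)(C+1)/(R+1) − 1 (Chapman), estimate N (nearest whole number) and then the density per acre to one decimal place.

N̂ = 232·134/43 − 1 = 31088/43 − 1 ≈ 722.0 → 722
Density = N̂ / area = 722 / 84 ≈ 8.60 → 8.6 per acre

density ≈ 8.6 desert tortoises per acre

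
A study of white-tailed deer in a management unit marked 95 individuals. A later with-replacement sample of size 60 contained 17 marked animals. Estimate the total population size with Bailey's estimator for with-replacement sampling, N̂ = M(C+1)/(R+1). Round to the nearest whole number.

N ≈ 322

N̂ = 95·(60+1)/(17+1) = 95·61/18 = 5795/18 ≈ 321.9 → 322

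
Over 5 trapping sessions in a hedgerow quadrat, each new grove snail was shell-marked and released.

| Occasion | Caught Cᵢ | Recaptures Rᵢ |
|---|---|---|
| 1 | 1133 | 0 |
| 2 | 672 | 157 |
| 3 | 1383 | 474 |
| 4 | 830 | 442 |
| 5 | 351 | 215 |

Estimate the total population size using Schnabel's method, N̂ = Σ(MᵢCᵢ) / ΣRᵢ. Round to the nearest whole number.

Marked at large before each occasion: Mᵢ = Σⱼ<ᵢ (Cⱼ − Rⱼ) → M1=0, M2=1133, M3=1648, M4=2557, M5=2945
Σ MᵢCᵢ = 0·1133 + 1133·672 + 1648·1383 + 2557·830 + 2945·351 = 0 + 761376 + 2279184 + 2122310 + 1033695 = 6196565
Σ Rᵢ = 0 + 157 + 474 + 442 + 215 = 1288
N̂ = 6196565 / 1288 ≈ 4811.0 → 4811

N ≈ 4811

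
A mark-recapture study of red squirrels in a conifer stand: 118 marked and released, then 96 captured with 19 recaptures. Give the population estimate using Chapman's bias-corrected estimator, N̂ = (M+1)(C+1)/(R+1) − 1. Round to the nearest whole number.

N̂ = (118+1)(96+1)/(19+1) − 1 = 119·97/20 − 1
= 11543/20 − 1 ≈ 577.1 − 1 ≈ 576.1 → 576

N ≈ 576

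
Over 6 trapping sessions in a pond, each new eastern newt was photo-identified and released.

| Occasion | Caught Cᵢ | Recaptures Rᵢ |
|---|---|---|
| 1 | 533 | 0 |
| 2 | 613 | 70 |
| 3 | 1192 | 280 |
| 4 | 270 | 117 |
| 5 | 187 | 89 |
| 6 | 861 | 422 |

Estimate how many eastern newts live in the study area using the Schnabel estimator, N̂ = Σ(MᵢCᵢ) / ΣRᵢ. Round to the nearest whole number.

N ≈ 4575

Marked at large before each occasion: Mᵢ = Σⱼ<ᵢ (Cⱼ − Rⱼ) → M1=0, M2=533, M3=1076, M4=1988, M5=2141, M6=2239
Σ MᵢCᵢ = 0·533 + 533·613 + 1076·1192 + 1988·270 + 2141·187 + 2239·861 = 0 + 326729 + 1282592 + 536760 + 400367 + 1927779 = 4474227
Σ Rᵢ = 0 + 70 + 280 + 117 + 89 + 422 = 978
N̂ = 4474227 / 978 ≈ 4574.9 → 4575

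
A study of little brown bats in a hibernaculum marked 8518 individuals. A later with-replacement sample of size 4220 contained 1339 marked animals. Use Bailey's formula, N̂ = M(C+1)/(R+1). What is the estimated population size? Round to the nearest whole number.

N ≈ 26,832

N̂ = 8518·(4220+1)/(1339+1) = 8518·4221/1340 = 35954478/1340 ≈ 26831.7 → 26832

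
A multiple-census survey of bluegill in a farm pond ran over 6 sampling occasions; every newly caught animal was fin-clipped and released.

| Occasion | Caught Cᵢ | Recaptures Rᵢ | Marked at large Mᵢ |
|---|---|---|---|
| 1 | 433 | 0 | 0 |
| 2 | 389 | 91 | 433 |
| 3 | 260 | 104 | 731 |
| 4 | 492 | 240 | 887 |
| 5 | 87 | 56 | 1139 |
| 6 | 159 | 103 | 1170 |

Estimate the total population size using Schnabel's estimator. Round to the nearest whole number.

Σ MᵢCᵢ = 0·433 + 433·389 + 731·260 + 887·492 + 1139·87 + 1170·159 = 0 + 168437 + 190060 + 436404 + 99093 + 186030 = 1080024
Σ Rᵢ = 0 + 91 + 104 + 240 + 56 + 103 = 594
N̂ = 1080024 / 594 ≈ 1818.2 → 1818

N ≈ 1818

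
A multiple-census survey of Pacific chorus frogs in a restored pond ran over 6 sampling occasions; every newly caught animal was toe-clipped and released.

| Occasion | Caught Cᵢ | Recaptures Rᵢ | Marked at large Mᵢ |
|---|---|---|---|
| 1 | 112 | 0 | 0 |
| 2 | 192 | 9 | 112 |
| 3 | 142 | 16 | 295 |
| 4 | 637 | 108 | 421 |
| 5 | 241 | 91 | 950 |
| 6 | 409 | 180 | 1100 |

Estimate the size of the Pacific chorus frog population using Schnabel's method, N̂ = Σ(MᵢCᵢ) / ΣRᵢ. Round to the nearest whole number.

Σ MᵢCᵢ = 0·112 + 112·192 + 295·142 + 421·637 + 950·241 + 1100·409 = 0 + 21504 + 41890 + 268177 + 228950 + 449900 = 1010421
Σ Rᵢ = 0 + 9 + 16 + 108 + 91 + 180 = 404
N̂ = 1010421 / 404 ≈ 2501.0 → 2501

N ≈ 2501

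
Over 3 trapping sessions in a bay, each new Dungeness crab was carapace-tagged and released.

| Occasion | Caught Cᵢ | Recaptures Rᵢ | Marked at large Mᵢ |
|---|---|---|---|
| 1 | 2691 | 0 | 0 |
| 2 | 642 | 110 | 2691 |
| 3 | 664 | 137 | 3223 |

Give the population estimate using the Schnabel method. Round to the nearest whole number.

N ≈ 15,659

Σ MᵢCᵢ = 0·2691 + 2691·642 + 3223·664 = 0 + 1727622 + 2140072 = 3867694
Σ Rᵢ = 0 + 110 + 137 = 247
N̂ = 3867694 / 247 ≈ 15658.7 → 15659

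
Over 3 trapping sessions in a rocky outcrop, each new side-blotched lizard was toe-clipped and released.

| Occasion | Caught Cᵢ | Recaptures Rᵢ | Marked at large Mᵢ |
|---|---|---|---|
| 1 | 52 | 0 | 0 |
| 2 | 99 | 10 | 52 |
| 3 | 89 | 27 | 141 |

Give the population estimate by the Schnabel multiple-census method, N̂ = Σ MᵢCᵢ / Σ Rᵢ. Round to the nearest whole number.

N ≈ 478

Σ MᵢCᵢ = 0·52 + 52·99 + 141·89 = 0 + 5148 + 12549 = 17697
Σ Rᵢ = 0 + 10 + 27 = 37
N̂ = 17697 / 37 ≈ 478.3 → 478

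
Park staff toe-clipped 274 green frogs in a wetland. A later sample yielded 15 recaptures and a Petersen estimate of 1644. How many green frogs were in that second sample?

C = 90

From N = M·C/R: C = N·R / M = 1644·15 / 274 = 24660 / 274 = 90.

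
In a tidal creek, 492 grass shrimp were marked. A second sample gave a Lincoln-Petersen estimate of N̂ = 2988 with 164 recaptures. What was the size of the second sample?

From N = M·C/R: C = N·R / M = 2988·164 / 492 = 490032 / 492 = 996.

C = 996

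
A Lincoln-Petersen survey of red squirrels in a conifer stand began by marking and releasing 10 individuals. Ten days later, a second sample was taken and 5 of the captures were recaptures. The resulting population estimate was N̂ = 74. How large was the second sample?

C = 37

From N = M·C/R: C = N·R / M = 74·5 / 10 = 370 / 10 = 37.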